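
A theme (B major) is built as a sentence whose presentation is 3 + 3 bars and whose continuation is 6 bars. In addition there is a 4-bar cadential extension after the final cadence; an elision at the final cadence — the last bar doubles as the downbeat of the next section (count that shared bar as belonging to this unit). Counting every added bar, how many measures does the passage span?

16 measures

Basic sentence: 3 + 3 + 6 = 12 bars.
12 (basic form) + 4 (cadential extension) = 16.
The elision shares a bar with the next section but does not change this unit's count.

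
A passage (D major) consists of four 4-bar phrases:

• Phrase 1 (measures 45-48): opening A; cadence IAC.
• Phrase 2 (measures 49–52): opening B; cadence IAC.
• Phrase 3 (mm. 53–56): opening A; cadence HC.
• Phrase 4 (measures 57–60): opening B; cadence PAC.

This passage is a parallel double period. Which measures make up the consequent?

measures 53–60

In a double period the four phrases pair into a large antecedent (phrases 1–2, ending imperfect authentic cadence) and a large consequent (phrases 3–4, ending perfect authentic cadence). The consequent spans mm. 53–60.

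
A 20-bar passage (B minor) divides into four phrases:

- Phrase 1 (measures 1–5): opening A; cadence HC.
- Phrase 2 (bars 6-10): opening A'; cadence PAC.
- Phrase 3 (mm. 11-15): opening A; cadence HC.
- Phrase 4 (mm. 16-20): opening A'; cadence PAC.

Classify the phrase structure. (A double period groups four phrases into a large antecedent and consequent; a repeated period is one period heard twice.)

repeated period

The cadence pattern HC–PAC–HC–PAC is weak–strong twice, and phrases 3–4 restate phrases 1–2: a period heard twice, not a double period (which would end weakly at phrase 2).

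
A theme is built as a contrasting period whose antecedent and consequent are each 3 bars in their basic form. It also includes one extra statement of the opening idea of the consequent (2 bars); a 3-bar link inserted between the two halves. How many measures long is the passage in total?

11 measures

Basic contrasting period: 3 + 3 = 6 bars.
6 (basic form) + 2 (extra statement) + 3 (link) = 11.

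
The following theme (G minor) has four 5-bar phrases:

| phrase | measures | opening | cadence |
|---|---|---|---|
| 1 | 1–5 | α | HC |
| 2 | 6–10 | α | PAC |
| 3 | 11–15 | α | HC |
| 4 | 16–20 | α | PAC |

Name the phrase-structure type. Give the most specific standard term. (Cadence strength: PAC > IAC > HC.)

repeated period

The cadence pattern HC–PAC–HC–PAC is weak–strong twice, and phrases 3–4 restate phrases 1–2: a period heard twice, not a double period (which would end weakly at phrase 2).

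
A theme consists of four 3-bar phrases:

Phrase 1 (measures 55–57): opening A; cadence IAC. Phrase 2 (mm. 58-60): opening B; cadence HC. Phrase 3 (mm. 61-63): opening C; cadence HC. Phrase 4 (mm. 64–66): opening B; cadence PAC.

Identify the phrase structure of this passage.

contrasting double period

Four phrases in two halves: the first half (mm. 55–60) ends with a half cadence, the second (measures 61-66) with a perfect authentic cadence — a large antecedent–consequent pair, i.e. a double period.
Phrase 3 begins with different material from phrase 1, making it contrasting.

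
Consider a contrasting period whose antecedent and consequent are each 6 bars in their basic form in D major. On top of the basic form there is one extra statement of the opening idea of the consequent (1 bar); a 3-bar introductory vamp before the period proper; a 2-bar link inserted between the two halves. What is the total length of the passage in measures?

Basic contrasting period: 6 + 6 = 12 bars.
12 (basic form) + 1 (extra statement) + 3 (introduction) + 2 (link) = 18.

18 measures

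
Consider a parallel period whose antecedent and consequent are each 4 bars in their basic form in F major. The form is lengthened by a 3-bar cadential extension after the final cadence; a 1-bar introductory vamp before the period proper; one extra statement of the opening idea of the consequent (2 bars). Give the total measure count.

14 measures

Basic parallel period: 4 + 4 = 8 bars.
8 (basic form) + 3 (cadential extension) + 1 (introduction) + 2 (extra statement) = 14.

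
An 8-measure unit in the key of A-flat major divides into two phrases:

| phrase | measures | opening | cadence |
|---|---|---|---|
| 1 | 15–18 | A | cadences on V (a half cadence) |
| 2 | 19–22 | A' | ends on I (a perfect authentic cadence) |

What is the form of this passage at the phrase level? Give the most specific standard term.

Phrase 1 ends with a half cadence (weaker) and phrase 2 with a perfect authentic cadence (stronger): antecedent + consequent = a period.
The two phrases open with the same material (A / A'), so the period is parallel.

parallel period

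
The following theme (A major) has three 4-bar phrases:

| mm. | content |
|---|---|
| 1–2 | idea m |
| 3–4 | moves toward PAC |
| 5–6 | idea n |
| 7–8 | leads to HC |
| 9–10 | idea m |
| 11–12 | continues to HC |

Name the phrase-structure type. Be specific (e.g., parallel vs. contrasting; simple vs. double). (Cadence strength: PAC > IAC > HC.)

The final phrase closes with a half cadence, which is not stronger than the preceding half cadence; the 3 phrases lack an overall antecedent–consequent design and so form a phrase group.

phrase group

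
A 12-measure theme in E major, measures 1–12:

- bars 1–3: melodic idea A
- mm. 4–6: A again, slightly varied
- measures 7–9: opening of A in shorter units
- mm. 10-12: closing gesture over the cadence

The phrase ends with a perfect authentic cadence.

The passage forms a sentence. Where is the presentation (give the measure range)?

measures 1–6

The presentation of a sentence is the basic idea (measures 1-3) plus its repetition (measures 4-6); the presentation is therefore mm. 1–6.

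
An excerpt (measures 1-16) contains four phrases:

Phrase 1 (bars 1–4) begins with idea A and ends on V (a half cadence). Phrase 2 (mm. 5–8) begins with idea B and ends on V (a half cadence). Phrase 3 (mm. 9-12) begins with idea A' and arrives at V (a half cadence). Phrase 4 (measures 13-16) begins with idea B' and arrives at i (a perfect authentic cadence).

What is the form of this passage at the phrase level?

Four phrases in two halves: the first half (measures 1–8) ends with a half cadence, the second (mm. 9–16) with a perfect authentic cadence — a large antecedent–consequent pair, i.e. a double period.
Phrase 3 begins with the same material as phrase 1, making it parallel.

parallel double period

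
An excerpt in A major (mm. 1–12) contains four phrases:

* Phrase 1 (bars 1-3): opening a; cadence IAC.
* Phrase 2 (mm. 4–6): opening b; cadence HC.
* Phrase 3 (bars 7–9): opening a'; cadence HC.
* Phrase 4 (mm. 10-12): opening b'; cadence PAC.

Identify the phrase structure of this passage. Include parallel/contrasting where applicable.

Four phrases in two halves: the first half (bars 1–6) ends with a half cadence, the second (mm. 7–12) with a perfect authentic cadence — a large antecedent–consequent pair, i.e. a double period.
Phrase 3 begins with the same material as phrase 1, making it parallel.

parallel double period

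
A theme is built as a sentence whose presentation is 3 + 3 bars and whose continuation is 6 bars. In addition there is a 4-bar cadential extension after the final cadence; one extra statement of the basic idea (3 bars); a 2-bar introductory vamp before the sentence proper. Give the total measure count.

Basic sentence: 3 + 3 + 6 = 12 bars.
12 (basic form) + 4 (cadential extension) + 3 (extra statement) + 2 (introduction) = 21.

21 measures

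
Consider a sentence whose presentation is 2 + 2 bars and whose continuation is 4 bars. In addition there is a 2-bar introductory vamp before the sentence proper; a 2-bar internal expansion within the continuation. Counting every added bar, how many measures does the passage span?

Basic sentence: 2 + 2 + 4 = 8 bars.
8 (basic form) + 2 (introduction) + 2 (internal expansion) = 12.

12 measures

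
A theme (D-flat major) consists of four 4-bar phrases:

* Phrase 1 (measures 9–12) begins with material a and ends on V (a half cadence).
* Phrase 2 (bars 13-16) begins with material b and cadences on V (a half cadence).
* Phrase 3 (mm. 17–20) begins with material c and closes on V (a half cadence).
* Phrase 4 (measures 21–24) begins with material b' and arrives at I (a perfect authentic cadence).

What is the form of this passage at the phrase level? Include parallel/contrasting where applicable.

contrasting double period

Four phrases in two halves: the first half (mm. 9-16) ends with a half cadence, the second (bars 17–24) with a perfect authentic cadence — a large antecedent–consequent pair, i.e. a double period.
Phrase 3 begins with different material from phrase 1, making it contrasting.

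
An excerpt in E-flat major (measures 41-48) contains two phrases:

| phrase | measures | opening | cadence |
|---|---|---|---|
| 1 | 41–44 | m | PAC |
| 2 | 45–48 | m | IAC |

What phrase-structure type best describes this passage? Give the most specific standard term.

The second phrase closes with an imperfect authentic cadence, which is not stronger than the first phrase's perfect authentic cadence; without a weak→strong cadential pair there is no antecedent–consequent relationship, so this is a phrase group rather than a period.

phrase group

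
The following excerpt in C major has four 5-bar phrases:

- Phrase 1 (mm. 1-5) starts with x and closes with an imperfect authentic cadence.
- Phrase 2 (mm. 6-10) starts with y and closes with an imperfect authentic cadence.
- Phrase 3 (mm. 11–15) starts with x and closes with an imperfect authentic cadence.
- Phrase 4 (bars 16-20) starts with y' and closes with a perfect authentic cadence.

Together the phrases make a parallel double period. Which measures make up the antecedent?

In a double period the first pair of phrases (ending imperfect authentic cadence) is the large antecedent and the second pair (ending perfect authentic cadence) is the large consequent; the antecedent is measures 1–10.

measures 1–10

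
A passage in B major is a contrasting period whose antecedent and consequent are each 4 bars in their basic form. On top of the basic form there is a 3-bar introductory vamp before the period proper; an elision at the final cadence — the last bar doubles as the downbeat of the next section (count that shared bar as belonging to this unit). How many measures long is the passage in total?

Basic contrasting period: 4 + 4 = 8 bars.
8 (basic form) + 3 (introduction) = 11.
The elision shares a bar with the next section but does not change this unit's count.

11 measures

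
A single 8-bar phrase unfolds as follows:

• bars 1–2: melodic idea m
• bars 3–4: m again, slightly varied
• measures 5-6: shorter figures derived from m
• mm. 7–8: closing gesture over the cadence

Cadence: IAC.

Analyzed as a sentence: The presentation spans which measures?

The presentation of a sentence is the basic idea (mm. 1–2) plus its repetition (measures 3-4); the presentation is therefore bars 1-4.

measures 1–4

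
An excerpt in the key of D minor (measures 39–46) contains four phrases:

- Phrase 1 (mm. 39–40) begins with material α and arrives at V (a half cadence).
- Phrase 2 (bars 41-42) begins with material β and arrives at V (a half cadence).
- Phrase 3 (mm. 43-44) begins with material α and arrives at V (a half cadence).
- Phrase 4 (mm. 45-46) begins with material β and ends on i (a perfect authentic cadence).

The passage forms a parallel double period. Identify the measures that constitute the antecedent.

measures 39–42

In a double period the four phrases pair into a large antecedent (phrases 1–2, ending half cadence) and a large consequent (phrases 3–4, ending perfect authentic cadence). The antecedent spans measures 39–42.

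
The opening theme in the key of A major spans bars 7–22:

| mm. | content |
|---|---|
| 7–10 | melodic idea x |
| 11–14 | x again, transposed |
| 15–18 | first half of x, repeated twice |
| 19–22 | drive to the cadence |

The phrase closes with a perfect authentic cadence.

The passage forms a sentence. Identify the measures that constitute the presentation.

The presentation of a sentence is the basic idea (bars 7–10) plus its repetition (bars 11–14); the presentation is therefore measures 7–14.

measures 7–14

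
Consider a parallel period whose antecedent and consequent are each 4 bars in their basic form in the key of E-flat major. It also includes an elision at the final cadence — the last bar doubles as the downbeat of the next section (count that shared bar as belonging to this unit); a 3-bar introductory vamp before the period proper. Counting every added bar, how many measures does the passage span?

Basic parallel period: 4 + 4 = 8 bars.
8 (basic form) + 3 (introduction) = 11.
The elision shares a bar with the next section but does not change this unit's count.

11 measures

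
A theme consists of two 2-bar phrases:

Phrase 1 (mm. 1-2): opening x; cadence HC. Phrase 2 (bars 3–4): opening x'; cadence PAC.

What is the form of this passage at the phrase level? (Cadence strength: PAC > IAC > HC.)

Phrase 1 ends with a half cadence (weaker) and phrase 2 with a perfect authentic cadence (stronger): antecedent + consequent = a period.
The two phrases open with the same material (x / x'), so the period is parallel.

parallel period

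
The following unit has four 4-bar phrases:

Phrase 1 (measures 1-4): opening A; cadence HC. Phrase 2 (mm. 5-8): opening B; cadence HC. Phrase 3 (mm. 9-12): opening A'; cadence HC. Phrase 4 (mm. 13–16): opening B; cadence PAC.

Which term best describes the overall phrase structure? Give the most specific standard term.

Four phrases in two halves: the first half (measures 1-8) ends with a half cadence, the second (bars 9–16) with a perfect authentic cadence — a large antecedent–consequent pair, i.e. a double period.
Phrase 3 begins with the same material as phrase 1, making it parallel.

parallel double period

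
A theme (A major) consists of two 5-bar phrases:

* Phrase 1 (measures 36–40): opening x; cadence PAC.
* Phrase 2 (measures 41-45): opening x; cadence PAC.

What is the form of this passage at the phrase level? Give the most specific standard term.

repeated phrase

Both phrases have the same opening (x) and the same cadence (perfect authentic cadence): the second is a restatement, not a consequent, so this is a repeated phrase rather than a period.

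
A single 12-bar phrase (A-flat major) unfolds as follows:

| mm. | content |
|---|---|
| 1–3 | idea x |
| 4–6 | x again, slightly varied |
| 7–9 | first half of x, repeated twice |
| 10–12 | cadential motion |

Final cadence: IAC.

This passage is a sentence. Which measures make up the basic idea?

measures 1–3

The presentation of a sentence is the basic idea (measures 1–3) plus its repetition (mm. 4–6); the basic idea is therefore mm. 1–3.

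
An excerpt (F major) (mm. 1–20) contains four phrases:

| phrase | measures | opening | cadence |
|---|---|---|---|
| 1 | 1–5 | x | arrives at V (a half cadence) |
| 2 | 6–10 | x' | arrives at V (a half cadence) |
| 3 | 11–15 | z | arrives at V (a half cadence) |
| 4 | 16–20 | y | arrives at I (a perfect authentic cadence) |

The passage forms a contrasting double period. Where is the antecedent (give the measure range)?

measures 1–10

In a double period the four phrases pair into a large antecedent (phrases 1–2, ending half cadence) and a large consequent (phrases 3–4, ending perfect authentic cadence). The antecedent spans measures 1–10.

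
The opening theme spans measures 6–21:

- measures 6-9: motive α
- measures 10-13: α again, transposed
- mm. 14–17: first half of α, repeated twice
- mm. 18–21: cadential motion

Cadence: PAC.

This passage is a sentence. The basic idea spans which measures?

measures 6–9

The presentation of a sentence is the basic idea (bars 6–9) plus its repetition (bars 10–13); the basic idea is therefore mm. 6–9.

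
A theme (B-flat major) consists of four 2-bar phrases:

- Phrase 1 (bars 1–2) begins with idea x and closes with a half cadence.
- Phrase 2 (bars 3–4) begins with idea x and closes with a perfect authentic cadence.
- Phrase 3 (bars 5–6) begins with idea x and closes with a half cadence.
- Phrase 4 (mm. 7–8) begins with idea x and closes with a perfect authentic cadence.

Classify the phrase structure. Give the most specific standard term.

repeated period

The cadence pattern HC–PAC–HC–PAC is weak–strong twice, and phrases 3–4 restate phrases 1–2: a period heard twice, not a double period (which would end weakly at phrase 2).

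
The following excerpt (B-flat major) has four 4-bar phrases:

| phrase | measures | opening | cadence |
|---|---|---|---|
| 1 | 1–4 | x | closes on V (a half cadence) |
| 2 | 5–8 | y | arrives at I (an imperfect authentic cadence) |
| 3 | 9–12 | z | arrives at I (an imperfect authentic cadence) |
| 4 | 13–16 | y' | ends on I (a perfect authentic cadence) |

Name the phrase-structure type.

Four phrases in two halves: the first half (measures 1–8) ends with an imperfect authentic cadence, the second (mm. 9-16) with a perfect authentic cadence — a large antecedent–consequent pair, i.e. a double period.
Phrase 3 begins with different material from phrase 1, making it contrasting.

contrasting double period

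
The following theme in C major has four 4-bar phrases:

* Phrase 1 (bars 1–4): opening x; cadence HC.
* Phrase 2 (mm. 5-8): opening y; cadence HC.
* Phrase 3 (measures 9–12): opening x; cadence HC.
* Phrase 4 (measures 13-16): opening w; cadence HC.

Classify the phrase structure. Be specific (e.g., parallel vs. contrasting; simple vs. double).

Phrase 4 ends with a half cadence, no stronger than phrase 2's half cadence, so the four phrases do not form a double period; nor do phrases 3–4 duplicate 1–2, so it is not a repeated period. With no phrase reaching a conclusive cadence, the passage is a phrase group.

phrase group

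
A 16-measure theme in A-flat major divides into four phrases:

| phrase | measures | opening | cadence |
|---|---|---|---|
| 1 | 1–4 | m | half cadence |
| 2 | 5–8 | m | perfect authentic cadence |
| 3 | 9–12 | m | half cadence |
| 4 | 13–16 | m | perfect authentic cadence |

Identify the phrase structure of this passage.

repeated period

The cadence pattern HC–PAC–HC–PAC is weak–strong twice, and phrases 3–4 restate phrases 1–2: a period heard twice, not a double period (which would end weakly at phrase 2).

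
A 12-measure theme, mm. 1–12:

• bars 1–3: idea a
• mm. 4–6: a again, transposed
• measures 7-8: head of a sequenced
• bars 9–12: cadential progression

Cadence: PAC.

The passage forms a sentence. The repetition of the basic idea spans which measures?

The presentation of a sentence is the basic idea (measures 1–3) plus its repetition (mm. 4–6); the repetition of the basic idea is therefore mm. 4–6.

measures 4–6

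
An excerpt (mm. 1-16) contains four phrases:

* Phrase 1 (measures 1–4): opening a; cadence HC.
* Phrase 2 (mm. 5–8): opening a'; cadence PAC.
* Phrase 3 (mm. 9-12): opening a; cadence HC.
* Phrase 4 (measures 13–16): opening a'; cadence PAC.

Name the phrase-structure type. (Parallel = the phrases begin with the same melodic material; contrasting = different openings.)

The cadence pattern HC–PAC–HC–PAC is weak–strong twice, and phrases 3–4 restate phrases 1–2: a period heard twice, not a double period (which would end weakly at phrase 2).

repeated period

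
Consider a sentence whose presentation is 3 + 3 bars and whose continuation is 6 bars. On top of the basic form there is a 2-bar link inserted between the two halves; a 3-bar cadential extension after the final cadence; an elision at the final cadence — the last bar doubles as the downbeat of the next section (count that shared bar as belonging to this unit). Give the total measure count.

Basic sentence: 3 + 3 + 6 = 12 bars.
12 (basic form) + 2 (link) + 3 (cadential extension) = 17.
The elision shares a bar with the next section but does not change this unit's count.

17 measures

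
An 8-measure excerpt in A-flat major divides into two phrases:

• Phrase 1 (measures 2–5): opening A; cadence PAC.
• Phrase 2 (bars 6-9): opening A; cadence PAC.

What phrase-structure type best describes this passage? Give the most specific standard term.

repeated phrase

Both phrases have the same opening (A) and the same cadence (perfect authentic cadence): the second is a restatement, not a consequent, so this is a repeated phrase rather than a period.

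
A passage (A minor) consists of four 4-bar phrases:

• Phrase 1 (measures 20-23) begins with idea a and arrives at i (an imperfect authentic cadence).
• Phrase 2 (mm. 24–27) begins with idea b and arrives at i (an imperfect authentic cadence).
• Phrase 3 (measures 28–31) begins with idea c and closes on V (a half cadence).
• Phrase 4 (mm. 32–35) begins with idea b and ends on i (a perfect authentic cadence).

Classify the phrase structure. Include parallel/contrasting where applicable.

Four phrases in two halves: the first half (measures 20–27) ends with an imperfect authentic cadence, the second (measures 28-35) with a perfect authentic cadence — a large antecedent–consequent pair, i.e. a double period.
Phrase 3 begins with different material from phrase 1, making it contrasting.

contrasting double period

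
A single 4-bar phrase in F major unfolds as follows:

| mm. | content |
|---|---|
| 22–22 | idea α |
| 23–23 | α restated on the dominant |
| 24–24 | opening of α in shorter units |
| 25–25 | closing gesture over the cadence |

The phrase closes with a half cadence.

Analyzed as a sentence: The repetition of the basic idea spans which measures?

measures 23–23

The presentation of a sentence is the basic idea (m. 22) plus its repetition (measure 23); the repetition of the basic idea is therefore m. 23.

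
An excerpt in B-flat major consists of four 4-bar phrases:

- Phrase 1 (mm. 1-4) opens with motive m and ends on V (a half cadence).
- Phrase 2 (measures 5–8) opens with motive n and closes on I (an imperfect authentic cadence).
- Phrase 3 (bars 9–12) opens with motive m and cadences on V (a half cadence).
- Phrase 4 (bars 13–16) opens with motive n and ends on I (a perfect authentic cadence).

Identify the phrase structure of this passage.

parallel double period

Four phrases in two halves: the first half (mm. 1-8) ends with an imperfect authentic cadence, the second (mm. 9–16) with a perfect authentic cadence — a large antecedent–consequent pair, i.e. a double period.
Phrase 3 begins with the same material as phrase 1, making it parallel.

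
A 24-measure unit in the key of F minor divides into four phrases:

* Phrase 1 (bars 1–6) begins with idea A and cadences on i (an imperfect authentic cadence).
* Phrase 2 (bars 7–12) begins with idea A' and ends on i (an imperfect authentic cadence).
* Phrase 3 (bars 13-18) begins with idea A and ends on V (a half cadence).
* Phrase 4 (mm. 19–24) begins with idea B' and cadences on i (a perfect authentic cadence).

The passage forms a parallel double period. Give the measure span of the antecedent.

In a double period the four phrases pair into a large antecedent (phrases 1–2, ending imperfect authentic cadence) and a large consequent (phrases 3–4, ending perfect authentic cadence). The antecedent spans bars 1–12.

measures 1–12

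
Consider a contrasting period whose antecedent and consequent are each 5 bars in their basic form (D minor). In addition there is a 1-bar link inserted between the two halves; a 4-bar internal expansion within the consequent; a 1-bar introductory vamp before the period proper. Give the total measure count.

16 measures

Basic contrasting period: 5 + 5 = 10 bars.
10 (basic form) + 1 (link) + 4 (internal expansion) + 1 (introduction) = 16.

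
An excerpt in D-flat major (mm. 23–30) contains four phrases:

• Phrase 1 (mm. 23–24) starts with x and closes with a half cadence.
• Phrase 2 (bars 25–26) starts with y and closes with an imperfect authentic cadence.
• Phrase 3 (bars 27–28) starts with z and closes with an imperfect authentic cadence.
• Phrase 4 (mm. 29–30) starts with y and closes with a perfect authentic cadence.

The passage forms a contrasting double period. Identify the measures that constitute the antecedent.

measures 23–26

In a double period the four phrases pair into a large antecedent (phrases 1–2, ending imperfect authentic cadence) and a large consequent (phrases 3–4, ending perfect authentic cadence). The antecedent spans mm. 23–26.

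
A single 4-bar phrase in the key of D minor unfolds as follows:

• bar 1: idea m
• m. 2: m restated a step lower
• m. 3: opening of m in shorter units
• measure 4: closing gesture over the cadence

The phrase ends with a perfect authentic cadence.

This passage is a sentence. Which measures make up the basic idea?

measures 1–1

The presentation of a sentence is the basic idea (measure 1) plus its repetition (bar 2); the basic idea is therefore measure 1.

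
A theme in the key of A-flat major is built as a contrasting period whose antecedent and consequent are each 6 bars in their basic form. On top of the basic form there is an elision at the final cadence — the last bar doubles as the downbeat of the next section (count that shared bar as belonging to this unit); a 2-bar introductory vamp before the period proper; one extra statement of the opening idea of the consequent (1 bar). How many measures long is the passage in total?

Basic contrasting period: 6 + 6 = 12 bars.
12 (basic form) + 2 (introduction) + 1 (extra statement) = 15.
The elision shares a bar with the next section but does not change this unit's count.

15 measures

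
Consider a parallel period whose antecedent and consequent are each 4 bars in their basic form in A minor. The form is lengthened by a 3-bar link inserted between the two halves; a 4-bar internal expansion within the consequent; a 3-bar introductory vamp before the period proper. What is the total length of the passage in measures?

Basic parallel period: 4 + 4 = 8 bars.
8 (basic form) + 3 (link) + 4 (internal expansion) + 3 (introduction) = 18.

18 measures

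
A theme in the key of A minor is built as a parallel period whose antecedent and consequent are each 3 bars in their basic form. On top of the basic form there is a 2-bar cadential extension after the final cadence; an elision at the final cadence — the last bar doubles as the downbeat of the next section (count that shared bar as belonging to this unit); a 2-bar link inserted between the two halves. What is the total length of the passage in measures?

Basic parallel period: 3 + 3 = 6 bars.
6 (basic form) + 2 (cadential extension) + 2 (link) = 10.
The elision shares a bar with the next section but does not change this unit's count.

10 measures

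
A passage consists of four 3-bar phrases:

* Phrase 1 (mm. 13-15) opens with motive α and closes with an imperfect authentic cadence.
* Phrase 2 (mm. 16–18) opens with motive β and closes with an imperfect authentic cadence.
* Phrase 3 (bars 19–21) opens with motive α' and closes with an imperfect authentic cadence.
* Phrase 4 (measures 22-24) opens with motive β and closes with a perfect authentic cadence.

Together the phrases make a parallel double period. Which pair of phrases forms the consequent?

phrases 3 and 4

In a double period the first pair of phrases (ending imperfect authentic cadence) is the large antecedent and the second pair (ending perfect authentic cadence) is the large consequent; the consequent is phrases 3 and 4.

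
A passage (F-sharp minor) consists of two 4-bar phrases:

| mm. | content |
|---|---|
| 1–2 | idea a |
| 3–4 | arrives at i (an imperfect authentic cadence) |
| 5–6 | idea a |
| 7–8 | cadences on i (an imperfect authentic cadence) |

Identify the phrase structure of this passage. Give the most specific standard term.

Both phrases have the same opening (a) and the same cadence (imperfect authentic cadence): the second is a restatement, not a consequent, so this is a repeated phrase rather than a period.

repeated phrase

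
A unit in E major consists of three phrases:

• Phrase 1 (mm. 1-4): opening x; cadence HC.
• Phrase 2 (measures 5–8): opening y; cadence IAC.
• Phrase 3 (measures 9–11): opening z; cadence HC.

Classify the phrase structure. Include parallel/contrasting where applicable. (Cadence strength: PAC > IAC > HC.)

The final phrase closes with a half cadence, which is not stronger than the preceding imperfect authentic cadence; the 3 phrases lack an overall antecedent–consequent design and so form a phrase group.

phrase group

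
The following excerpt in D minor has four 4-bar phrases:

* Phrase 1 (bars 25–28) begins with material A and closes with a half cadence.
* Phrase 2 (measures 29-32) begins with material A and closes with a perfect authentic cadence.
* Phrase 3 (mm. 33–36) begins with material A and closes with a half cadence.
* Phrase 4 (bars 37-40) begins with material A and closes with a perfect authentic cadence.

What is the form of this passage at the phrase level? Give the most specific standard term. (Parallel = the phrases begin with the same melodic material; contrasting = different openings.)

repeated period

The cadence pattern HC–PAC–HC–PAC is weak–strong twice, and phrases 3–4 restate phrases 1–2: a period heard twice, not a double period (which would end weakly at phrase 2).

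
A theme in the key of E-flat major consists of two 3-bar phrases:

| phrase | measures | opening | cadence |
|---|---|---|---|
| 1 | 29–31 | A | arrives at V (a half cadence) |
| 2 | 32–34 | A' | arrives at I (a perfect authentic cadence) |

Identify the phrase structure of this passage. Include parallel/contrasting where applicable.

parallel period

Phrase 1 ends with a half cadence (weaker) and phrase 2 with a perfect authentic cadence (stronger): antecedent + consequent = a period.
The two phrases open with the same material (A / A'), so the period is parallel.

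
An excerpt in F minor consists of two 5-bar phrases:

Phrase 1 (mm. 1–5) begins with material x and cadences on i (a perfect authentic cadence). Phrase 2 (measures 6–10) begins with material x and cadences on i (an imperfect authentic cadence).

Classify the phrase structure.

phrase group

The second phrase closes with an imperfect authentic cadence, which is not stronger than the first phrase's perfect authentic cadence; without a weak→strong cadential pair there is no antecedent–consequent relationship, so this is a phrase group rather than a period.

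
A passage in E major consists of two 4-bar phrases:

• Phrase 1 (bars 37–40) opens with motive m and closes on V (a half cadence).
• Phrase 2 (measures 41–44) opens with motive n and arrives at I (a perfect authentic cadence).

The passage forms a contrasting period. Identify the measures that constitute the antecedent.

measures 37–40

The antecedent is the phrase ending with the weaker cadence (half cadence, phrase 1) and the consequent the one ending more conclusively (perfect authentic cadence, phrase 2); the antecedent is mm. 37–40.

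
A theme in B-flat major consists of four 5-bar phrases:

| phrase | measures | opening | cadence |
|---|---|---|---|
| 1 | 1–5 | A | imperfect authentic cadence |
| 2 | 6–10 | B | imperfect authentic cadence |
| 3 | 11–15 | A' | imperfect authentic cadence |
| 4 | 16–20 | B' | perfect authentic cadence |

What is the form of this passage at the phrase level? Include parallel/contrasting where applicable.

parallel double period

Four phrases in two halves: the first half (bars 1-10) ends with an imperfect authentic cadence, the second (mm. 11–20) with a perfect authentic cadence — a large antecedent–consequent pair, i.e. a double period.
Phrase 3 begins with the same material as phrase 1, making it parallel.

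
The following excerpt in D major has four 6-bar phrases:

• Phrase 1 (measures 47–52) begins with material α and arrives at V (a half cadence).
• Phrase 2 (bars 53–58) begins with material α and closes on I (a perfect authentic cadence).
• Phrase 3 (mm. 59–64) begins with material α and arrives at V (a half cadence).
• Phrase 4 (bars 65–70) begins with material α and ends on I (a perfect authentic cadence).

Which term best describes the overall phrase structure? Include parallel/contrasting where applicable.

repeated period

The cadence pattern HC–PAC–HC–PAC is weak–strong twice, and phrases 3–4 restate phrases 1–2: a period heard twice, not a double period (which would end weakly at phrase 2).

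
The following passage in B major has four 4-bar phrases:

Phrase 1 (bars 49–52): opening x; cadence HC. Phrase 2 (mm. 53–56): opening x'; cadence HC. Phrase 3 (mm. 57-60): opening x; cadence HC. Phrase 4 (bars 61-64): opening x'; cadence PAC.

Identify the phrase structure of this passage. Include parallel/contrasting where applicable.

parallel double period

Four phrases in two halves: the first half (mm. 49–56) ends with a half cadence, the second (bars 57-64) with a perfect authentic cadence — a large antecedent–consequent pair, i.e. a double period.
Phrase 3 begins with the same material as phrase 1, making it parallel.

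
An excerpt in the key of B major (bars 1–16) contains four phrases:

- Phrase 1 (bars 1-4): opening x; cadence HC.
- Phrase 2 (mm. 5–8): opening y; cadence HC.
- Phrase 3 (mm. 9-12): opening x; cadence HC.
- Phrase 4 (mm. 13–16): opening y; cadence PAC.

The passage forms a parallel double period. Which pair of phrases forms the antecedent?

phrases 1 and 2

In a double period the first pair of phrases (ending half cadence) is the large antecedent and the second pair (ending perfect authentic cadence) is the large consequent; the antecedent is phrases 1 and 2.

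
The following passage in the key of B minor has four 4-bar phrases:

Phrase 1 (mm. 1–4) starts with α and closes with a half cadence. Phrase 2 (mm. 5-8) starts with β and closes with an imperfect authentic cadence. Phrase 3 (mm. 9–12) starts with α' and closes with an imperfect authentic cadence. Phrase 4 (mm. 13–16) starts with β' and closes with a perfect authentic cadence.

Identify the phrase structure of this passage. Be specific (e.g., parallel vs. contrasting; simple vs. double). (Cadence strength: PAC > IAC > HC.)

parallel double period

Four phrases in two halves: the first half (mm. 1-8) ends with an imperfect authentic cadence, the second (mm. 9–16) with a perfect authentic cadence — a large antecedent–consequent pair, i.e. a double period.
Phrase 3 begins with the same material as phrase 1, making it parallel.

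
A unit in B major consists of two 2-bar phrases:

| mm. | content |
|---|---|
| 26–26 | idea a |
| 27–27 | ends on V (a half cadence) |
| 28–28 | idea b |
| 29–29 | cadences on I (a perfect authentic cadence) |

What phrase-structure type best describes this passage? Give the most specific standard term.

Phrase 1 ends with a half cadence (weaker) and phrase 2 with a perfect authentic cadence (stronger): antecedent + consequent = a period.
The two phrases open with different material (a / b), so the period is contrasting.

contrasting period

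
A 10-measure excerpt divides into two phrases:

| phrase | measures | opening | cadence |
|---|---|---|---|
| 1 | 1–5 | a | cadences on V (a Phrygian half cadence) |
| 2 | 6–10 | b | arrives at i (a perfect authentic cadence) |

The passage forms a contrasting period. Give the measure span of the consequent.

measures 6–10

The phrase ending with the weaker cadence (Phrygian half cadence) is the antecedent; the one ending more conclusively (perfect authentic cadence) is the consequent. The consequent is measures 6–10.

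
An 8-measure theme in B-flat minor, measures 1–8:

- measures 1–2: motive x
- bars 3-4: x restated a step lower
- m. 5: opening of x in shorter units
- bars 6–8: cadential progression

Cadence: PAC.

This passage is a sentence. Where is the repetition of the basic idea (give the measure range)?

measures 3–4

The presentation of a sentence is the basic idea (mm. 1–2) plus its repetition (mm. 3-4); the repetition of the basic idea is therefore bars 3–4.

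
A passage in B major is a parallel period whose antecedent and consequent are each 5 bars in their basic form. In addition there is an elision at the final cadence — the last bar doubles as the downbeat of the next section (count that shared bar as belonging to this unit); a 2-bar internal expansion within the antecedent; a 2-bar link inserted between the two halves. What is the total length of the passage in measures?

14 measures

Basic parallel period: 5 + 5 = 10 bars.
10 (basic form) + 2 (internal expansion) + 2 (link) = 14.
The elision shares a bar with the next section but does not change this unit's count.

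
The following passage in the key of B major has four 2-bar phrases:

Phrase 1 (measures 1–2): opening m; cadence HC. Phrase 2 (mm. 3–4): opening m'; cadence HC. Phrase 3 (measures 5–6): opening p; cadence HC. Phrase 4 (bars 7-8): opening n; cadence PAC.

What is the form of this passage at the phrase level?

Four phrases in two halves: the first half (measures 1–4) ends with a half cadence, the second (mm. 5–8) with a perfect authentic cadence — a large antecedent–consequent pair, i.e. a double period.
Phrase 3 begins with different material from phrase 1, making it contrasting.

contrasting double period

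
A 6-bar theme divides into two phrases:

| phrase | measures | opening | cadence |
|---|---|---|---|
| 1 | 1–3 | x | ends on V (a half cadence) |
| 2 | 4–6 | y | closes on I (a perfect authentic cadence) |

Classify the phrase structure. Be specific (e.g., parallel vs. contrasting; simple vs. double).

contrasting period

Phrase 1 ends with a half cadence (weaker) and phrase 2 with a perfect authentic cadence (stronger): antecedent + consequent = a period.
The two phrases open with different material (x / y), so the period is contrasting.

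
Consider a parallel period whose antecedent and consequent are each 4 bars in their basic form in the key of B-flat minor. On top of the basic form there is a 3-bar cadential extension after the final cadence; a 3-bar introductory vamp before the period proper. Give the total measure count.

Basic parallel period: 4 + 4 = 8 bars.
8 (basic form) + 3 (cadential extension) + 3 (introduction) = 14.

14 measures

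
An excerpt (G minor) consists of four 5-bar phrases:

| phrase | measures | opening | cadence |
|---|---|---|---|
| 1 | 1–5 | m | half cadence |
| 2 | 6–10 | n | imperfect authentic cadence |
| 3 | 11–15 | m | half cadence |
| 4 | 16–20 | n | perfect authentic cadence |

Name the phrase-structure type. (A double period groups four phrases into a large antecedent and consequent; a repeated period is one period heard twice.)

Four phrases in two halves: the first half (mm. 1–10) ends with an imperfect authentic cadence, the second (mm. 11–20) with a perfect authentic cadence — a large antecedent–consequent pair, i.e. a double period.
Phrase 3 begins with the same material as phrase 1, making it parallel.

parallel double period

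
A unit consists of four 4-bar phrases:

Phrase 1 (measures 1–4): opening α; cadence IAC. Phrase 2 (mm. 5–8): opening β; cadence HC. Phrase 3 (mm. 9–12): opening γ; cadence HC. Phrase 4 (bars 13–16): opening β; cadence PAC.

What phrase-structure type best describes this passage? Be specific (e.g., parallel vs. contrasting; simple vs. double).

Four phrases in two halves: the first half (mm. 1–8) ends with a half cadence, the second (bars 9–16) with a perfect authentic cadence — a large antecedent–consequent pair, i.e. a double period.
Phrase 3 begins with different material from phrase 1, making it contrasting.

contrasting double period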